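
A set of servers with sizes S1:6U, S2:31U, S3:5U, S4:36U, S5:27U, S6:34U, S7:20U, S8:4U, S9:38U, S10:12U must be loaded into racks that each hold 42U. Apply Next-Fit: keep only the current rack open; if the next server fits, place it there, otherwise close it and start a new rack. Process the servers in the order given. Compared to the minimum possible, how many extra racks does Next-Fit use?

1

Next-Fit: [6,31,5] [36] [27] [34] [20,4] [38] [12] → 7 racks.
Total size 213U; any packing needs at least ⌈213/42⌉ = 6 racks.
An optimal packing achieves that bound: [38,4] [36,6] [34,5] [31] [27,12] [20] → 6 racks.
Excess: 7 − 6 = 1.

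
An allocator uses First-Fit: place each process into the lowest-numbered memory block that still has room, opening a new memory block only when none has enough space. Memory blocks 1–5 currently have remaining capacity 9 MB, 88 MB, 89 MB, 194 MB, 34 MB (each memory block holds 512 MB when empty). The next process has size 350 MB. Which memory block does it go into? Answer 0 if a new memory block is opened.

0

No memory block has ≥ 350 MB free, so a new memory block is opened.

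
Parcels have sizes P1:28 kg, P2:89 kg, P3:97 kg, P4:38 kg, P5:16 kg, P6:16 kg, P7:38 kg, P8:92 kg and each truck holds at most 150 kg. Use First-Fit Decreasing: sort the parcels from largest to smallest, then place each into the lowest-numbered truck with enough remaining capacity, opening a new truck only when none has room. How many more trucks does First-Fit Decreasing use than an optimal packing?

0

First-Fit Decreasing: [97,38] [92,38,16] [89,28,16] → 3 trucks.
Total size 414 kg; any packing needs at least ⌈414/150⌉ = 3 trucks.
So 3 is already optimal.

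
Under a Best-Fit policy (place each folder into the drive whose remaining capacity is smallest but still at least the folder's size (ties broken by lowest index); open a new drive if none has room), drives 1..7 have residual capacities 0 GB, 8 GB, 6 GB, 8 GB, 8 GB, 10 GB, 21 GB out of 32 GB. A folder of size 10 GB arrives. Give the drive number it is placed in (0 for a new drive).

Drives with room: drive 6 (10 GB), drive 7 (21 GB).
Tightest fit is drive 6 with 10 GB free.

6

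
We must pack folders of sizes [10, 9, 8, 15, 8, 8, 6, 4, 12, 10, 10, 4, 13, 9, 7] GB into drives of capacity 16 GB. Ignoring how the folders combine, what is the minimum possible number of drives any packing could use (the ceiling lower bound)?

Total size = 10 + 9 + 8 + 15 + 8 + 8 + 6 + 4 + 12 + 10 + 10 + 4 + 13 + 9 + 7 = 133 GB.
⌈133 / 16⌉ = 9.

9 drives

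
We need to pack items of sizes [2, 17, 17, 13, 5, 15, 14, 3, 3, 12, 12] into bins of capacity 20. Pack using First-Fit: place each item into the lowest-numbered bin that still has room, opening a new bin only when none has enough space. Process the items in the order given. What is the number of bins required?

bin 1: place 2, 18 left
bin 1: place 17, 1 left
bin 2: place 17, 3 left
bin 3: place 13, 7 left
bin 3: place 5, 2 left
bin 4: place 15, 5 left
bin 5: place 14, 6 left
bin 2: place 3, 0 left
bin 4: place 3, 2 left
bin 6: place 12, 8 left
bin 7: place 12, 8 left

7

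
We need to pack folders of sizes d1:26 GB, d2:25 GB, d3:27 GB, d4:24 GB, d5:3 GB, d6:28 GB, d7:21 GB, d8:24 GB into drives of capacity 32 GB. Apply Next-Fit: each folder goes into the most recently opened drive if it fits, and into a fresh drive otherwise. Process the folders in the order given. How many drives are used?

Put d1 (26 GB) in drive 1; 6 GB remain.
Put d2 (25 GB) in drive 2; 7 GB remain.
Put d3 (27 GB) in drive 3; 5 GB remain.
Put d4 (24 GB) in drive 4; 8 GB remain.
Put d5 (3 GB) in drive 4; 5 GB remain.
Put d6 (28 GB) in drive 5; 4 GB remain.
Put d7 (21 GB) in drive 6; 11 GB remain.
Put d8 (24 GB) in drive 7; 8 GB remain.
Final drives: [26] [25] [27] [24,3] [28] [21] [24].

7 drives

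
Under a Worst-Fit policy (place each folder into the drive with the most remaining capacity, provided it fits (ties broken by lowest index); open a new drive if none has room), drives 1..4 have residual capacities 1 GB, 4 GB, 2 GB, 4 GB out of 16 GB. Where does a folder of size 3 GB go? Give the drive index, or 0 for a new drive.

2

Drives with room: drive 2 (4 GB), drive 4 (4 GB).
Most room is drive 2 with 4 GB free.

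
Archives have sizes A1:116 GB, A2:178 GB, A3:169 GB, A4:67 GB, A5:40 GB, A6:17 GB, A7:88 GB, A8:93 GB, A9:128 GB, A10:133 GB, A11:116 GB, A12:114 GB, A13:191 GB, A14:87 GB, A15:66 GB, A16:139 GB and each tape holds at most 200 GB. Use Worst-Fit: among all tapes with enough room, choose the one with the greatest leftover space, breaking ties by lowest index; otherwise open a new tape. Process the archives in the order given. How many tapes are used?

Put A1 (116 GB) in tape 1; 84 GB remain.
Put A2 (178 GB) in tape 2; 22 GB remain.
Put A3 (169 GB) in tape 3; 31 GB remain.
Put A4 (67 GB) in tape 1; 17 GB remain.
Put A5 (40 GB) in tape 4; 160 GB remain.
Put A6 (17 GB) in tape 4; 143 GB remain.
Put A7 (88 GB) in tape 4; 55 GB remain.
Put A8 (93 GB) in tape 5; 107 GB remain.
Put A9 (128 GB) in tape 6; 72 GB remain.
Put A10 (133 GB) in tape 7; 67 GB remain.
Put A11 (116 GB) in tape 8; 84 GB remain.
Put A12 (114 GB) in tape 9; 86 GB remain.
Put A13 (191 GB) in tape 10; 9 GB remain.
Put A14 (87 GB) in tape 5; 20 GB remain.
Put A15 (66 GB) in tape 9; 20 GB remain.
Put A16 (139 GB) in tape 11; 61 GB remain.
Final tapes: [116,67] [178] [169] [40,17,88] [93,87] [128] [133] [116] [114,66] [191] [139].

11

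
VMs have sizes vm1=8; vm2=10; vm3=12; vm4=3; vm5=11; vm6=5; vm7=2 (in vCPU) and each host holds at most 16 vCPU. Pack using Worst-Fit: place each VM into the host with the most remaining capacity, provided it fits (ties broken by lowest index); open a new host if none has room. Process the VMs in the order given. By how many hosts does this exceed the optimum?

Worst-Fit: [8,3,2] [10,5] [12] [11] → 4 hosts.
Total size 51 vCPU; any packing needs at least ⌈51/16⌉ = 4 hosts.
So 4 is already optimal.

0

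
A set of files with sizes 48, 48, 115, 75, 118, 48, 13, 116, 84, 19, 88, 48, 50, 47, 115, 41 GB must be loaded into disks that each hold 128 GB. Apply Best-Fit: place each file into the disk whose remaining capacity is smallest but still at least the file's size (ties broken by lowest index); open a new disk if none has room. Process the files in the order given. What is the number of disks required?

Put 48 GB in disk 1; 80 GB remain.
Put 48 GB in disk 1; 32 GB remain.
Put 115 GB in disk 2; 13 GB remain.
Put 75 GB in disk 3; 53 GB remain.
Put 118 GB in disk 4; 10 GB remain.
Put 48 GB in disk 3; 5 GB remain.
Put 13 GB in disk 2; 0 GB remain.
Put 116 GB in disk 5; 12 GB remain.
Put 84 GB in disk 6; 44 GB remain.
Put 19 GB in disk 1; 13 GB remain.
Put 88 GB in disk 7; 40 GB remain.
Put 48 GB in disk 8; 80 GB remain.
Put 50 GB in disk 8; 30 GB remain.
Put 47 GB in disk 9; 81 GB remain.
Put 115 GB in disk 10; 13 GB remain.
Put 41 GB in disk 6; 3 GB remain.
Final disks: [48,48,19] [115,13] [75,48] [118] [116] [84,41] [88] [48,50] [47] [115].

10 disks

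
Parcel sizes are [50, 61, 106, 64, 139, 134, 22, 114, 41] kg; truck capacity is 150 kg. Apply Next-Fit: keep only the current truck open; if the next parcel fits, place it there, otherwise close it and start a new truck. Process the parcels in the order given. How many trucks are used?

7 trucks

50 kg → truck 1 (remaining 100 kg)
61 kg → truck 1 (remaining 39 kg)
106 kg → truck 2 (remaining 44 kg)
64 kg → truck 3 (remaining 86 kg)
139 kg → truck 4 (remaining 11 kg)
134 kg → truck 5 (remaining 16 kg)
22 kg → truck 6 (remaining 128 kg)
114 kg → truck 6 (remaining 14 kg)
41 kg → truck 7 (remaining 109 kg)
Final trucks: [50,61] [106] [64] [139] [134] [22,114] [41].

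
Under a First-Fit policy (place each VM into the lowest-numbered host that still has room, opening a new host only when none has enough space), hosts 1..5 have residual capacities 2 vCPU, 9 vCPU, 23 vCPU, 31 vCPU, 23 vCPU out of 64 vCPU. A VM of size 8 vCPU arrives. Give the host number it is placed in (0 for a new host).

2

Hosts with room: host 2 (9 vCPU), host 3 (23 vCPU), host 4 (31 vCPU), host 5 (23 vCPU).
The first with room is host 2.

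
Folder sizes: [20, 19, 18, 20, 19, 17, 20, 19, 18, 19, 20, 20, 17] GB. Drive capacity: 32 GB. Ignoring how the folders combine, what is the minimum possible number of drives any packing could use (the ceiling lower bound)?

Total size = 20 + 19 + 18 + 20 + 19 + 17 + 20 + 19 + 18 + 19 + 20 + 20 + 17 = 246 GB.
⌈246 / 32⌉ = 8.

8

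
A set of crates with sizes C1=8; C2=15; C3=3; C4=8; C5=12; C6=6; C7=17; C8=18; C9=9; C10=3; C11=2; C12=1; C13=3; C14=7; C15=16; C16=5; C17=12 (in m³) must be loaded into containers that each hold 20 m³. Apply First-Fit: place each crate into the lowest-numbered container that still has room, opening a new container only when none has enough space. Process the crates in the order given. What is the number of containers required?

8 containers

C1 (8 m³) → container 1 (remaining 12 m³)
C2 (15 m³) → container 2 (remaining 5 m³)
C3 (3 m³) → container 1 (remaining 9 m³)
C4 (8 m³) → container 1 (remaining 1 m³)
C5 (12 m³) → container 3 (remaining 8 m³)
C6 (6 m³) → container 3 (remaining 2 m³)
C7 (17 m³) → container 4 (remaining 3 m³)
C8 (18 m³) → container 5 (remaining 2 m³)
C9 (9 m³) → container 6 (remaining 11 m³)
C10 (3 m³) → container 2 (remaining 2 m³)
C11 (2 m³) → container 2 (remaining 0 m³)
C12 (1 m³) → container 1 (remaining 0 m³)
C13 (3 m³) → container 4 (remaining 0 m³)
C14 (7 m³) → container 6 (remaining 4 m³)
C15 (16 m³) → container 7 (remaining 4 m³)
C16 (5 m³) → container 8 (remaining 15 m³)
C17 (12 m³) → container 8 (remaining 3 m³)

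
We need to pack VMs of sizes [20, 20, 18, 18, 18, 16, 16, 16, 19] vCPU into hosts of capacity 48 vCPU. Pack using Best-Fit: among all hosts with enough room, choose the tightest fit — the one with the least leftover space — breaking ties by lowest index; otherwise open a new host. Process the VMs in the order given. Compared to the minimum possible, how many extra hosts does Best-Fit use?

1

Best-Fit: [20,20] [18,18] [18,16] [16,16] [19] → 5 hosts.
Total size 161 vCPU; any packing needs at least ⌈161/48⌉ = 4 hosts.
An optimal packing achieves that bound: [20,20] [19,18] [18,18] [16,16,16] → 4 hosts.
Excess: 5 − 4 = 1.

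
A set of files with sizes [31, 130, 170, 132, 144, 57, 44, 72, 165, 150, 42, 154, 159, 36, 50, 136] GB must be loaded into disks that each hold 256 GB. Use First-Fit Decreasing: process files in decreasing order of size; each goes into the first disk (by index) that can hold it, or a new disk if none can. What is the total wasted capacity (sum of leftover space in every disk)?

632

Sorted descending: 170, 165, 159, 154, 150, 144, 136, 132, 130, 72, 57, 50, 44, 42, 36, 31.
170 GB → disk 1 (remaining 86 GB)
165 GB → disk 2 (remaining 91 GB)
159 GB → disk 3 (remaining 97 GB)
154 GB → disk 4 (remaining 102 GB)
150 GB → disk 5 (remaining 106 GB)
144 GB → disk 6 (remaining 112 GB)
136 GB → disk 7 (remaining 120 GB)
132 GB → disk 8 (remaining 124 GB)
130 GB → disk 9 (remaining 126 GB)
72 GB → disk 1 (remaining 14 GB)
57 GB → disk 2 (remaining 34 GB)
50 GB → disk 3 (remaining 47 GB)
44 GB → disk 3 (remaining 3 GB)
42 GB → disk 4 (remaining 60 GB)
36 GB → disk 4 (remaining 24 GB)
31 GB → disk 2 (remaining 3 GB)
9 disks × 256 GB = 2304 GB; used 1672 GB; unused 632 GB.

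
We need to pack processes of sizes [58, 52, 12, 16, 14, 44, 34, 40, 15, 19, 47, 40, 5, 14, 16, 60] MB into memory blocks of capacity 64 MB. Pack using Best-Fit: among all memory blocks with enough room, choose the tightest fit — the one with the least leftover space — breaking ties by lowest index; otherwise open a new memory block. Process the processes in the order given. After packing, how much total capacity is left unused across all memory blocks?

58 MB → memory block 1 (remaining 6 MB)
52 MB → memory block 2 (remaining 12 MB)
12 MB → memory block 2 (remaining 0 MB)
16 MB → memory block 3 (remaining 48 MB)
14 MB → memory block 3 (remaining 34 MB)
44 MB → memory block 4 (remaining 20 MB)
34 MB → memory block 3 (remaining 0 MB)
40 MB → memory block 5 (remaining 24 MB)
15 MB → memory block 4 (remaining 5 MB)
19 MB → memory block 5 (remaining 5 MB)
47 MB → memory block 6 (remaining 17 MB)
40 MB → memory block 7 (remaining 24 MB)
5 MB → memory block 4 (remaining 0 MB)
14 MB → memory block 6 (remaining 3 MB)
16 MB → memory block 7 (remaining 8 MB)
60 MB → memory block 8 (remaining 4 MB)
8 memory blocks × 64 MB = 512 MB; used 486 MB; unused 26 MB.

26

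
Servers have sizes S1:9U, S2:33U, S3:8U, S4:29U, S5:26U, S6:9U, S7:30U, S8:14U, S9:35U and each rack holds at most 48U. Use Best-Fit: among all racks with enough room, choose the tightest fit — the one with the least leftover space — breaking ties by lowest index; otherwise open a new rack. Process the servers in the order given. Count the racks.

5

S1 (9U) → rack 1 (remaining 39U)
S2 (33U) → rack 1 (remaining 6U)
S3 (8U) → rack 2 (remaining 40U)
S4 (29U) → rack 2 (remaining 11U)
S5 (26U) → rack 3 (remaining 22U)
S6 (9U) → rack 2 (remaining 2U)
S7 (30U) → rack 4 (remaining 18U)
S8 (14U) → rack 4 (remaining 4U)
S9 (35U) → rack 5 (remaining 13U)
Final racks: [9,33] [8,29,9] [26] [30,14] [35].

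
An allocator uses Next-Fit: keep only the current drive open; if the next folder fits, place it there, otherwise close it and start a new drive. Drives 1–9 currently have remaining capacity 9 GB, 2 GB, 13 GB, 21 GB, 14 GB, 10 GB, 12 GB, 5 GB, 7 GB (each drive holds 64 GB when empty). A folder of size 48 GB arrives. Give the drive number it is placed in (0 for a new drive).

Next-Fit only looks at drive 9, which has 7 GB free.
48 GB does not fit, so a new drive is opened.

0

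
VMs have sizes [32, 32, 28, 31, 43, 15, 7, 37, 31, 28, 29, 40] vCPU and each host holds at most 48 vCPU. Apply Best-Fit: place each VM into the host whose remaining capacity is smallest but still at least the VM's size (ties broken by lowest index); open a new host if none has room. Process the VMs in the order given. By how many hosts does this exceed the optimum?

0

Best-Fit: [32,15] [32,7] [28] [31] [43] [37] [31] [28] [29] [40] → 10 hosts.
10 VMs exceed 24 vCPU (half the capacity), and no two of those can share a host, so at least 10 hosts are needed.
So 10 is already optimal.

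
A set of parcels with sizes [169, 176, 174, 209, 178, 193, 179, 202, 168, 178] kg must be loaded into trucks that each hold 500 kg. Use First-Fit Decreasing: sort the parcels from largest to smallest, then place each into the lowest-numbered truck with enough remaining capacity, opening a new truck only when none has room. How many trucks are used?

5 trucks

Sorted descending: 209, 202, 193, 179, 178, 178, 176, 174, 169, 168.
Put 209 kg in truck 1; 291 kg remain.
Put 202 kg in truck 1; 89 kg remain.
Put 193 kg in truck 2; 307 kg remain.
Put 179 kg in truck 2; 128 kg remain.
Put 178 kg in truck 3; 322 kg remain.
Put 178 kg in truck 3; 144 kg remain.
Put 176 kg in truck 4; 324 kg remain.
Put 174 kg in truck 4; 150 kg remain.
Put 169 kg in truck 5; 331 kg remain.
Put 168 kg in truck 5; 163 kg remain.
Final trucks: [209,202] [193,179] [178,178] [176,174] [169,168].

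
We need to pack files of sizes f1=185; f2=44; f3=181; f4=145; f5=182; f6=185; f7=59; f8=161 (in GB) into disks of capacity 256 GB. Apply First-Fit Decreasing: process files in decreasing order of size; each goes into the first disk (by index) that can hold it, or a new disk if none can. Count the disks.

Sorted descending: 185, 185, 182, 181, 161, 145, 59, 44.
disk 1: place 185 GB, 71 GB left
disk 2: place 185 GB, 71 GB left
disk 3: place 182 GB, 74 GB left
disk 4: place 181 GB, 75 GB left
disk 5: place 161 GB, 95 GB left
disk 6: place 145 GB, 111 GB left
disk 1: place 59 GB, 12 GB left
disk 2: place 44 GB, 27 GB left
Final disks: [185,59] [185,44] [182] [181] [161] [145].

6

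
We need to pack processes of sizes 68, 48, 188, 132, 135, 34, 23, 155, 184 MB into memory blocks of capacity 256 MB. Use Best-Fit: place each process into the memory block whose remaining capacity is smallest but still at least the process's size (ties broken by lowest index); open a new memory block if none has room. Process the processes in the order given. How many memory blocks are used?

5

Put 68 MB in memory block 1; 188 MB remain.
Put 48 MB in memory block 1; 140 MB remain.
Put 188 MB in memory block 2; 68 MB remain.
Put 132 MB in memory block 1; 8 MB remain.
Put 135 MB in memory block 3; 121 MB remain.
Put 34 MB in memory block 2; 34 MB remain.
Put 23 MB in memory block 2; 11 MB remain.
Put 155 MB in memory block 4; 101 MB remain.
Put 184 MB in memory block 5; 72 MB remain.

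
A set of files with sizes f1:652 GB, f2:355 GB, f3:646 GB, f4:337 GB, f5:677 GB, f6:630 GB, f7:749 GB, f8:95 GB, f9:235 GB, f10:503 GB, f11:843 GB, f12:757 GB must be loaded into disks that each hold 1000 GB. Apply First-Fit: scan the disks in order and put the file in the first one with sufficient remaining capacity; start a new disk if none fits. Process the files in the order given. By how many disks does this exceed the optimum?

0

First-Fit: [652,337] [355,630] [646,95,235] [677] [749] [503] [843] [757] → 8 disks.
8 files exceed 500 GB (half the capacity), and no two of those can share a disk, so at least 8 disks are needed.
So 8 is already optimal.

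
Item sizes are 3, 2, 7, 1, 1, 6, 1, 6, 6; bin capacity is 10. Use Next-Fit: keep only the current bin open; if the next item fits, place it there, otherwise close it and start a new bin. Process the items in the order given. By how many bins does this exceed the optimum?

1

Next-Fit: [3,2] [7,1,1] [6,1] [6] [6] → 5 bins.
Total size 33; any packing needs at least ⌈33/10⌉ = 4 bins.
An optimal packing achieves that bound: [7,3] [6,2,1,1] [6,1] [6] → 4 bins.
Excess: 5 − 4 = 1.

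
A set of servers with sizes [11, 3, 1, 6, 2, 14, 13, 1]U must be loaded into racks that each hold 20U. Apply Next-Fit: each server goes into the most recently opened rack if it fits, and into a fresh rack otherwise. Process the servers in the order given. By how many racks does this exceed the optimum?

1

Next-Fit: [11,3,1] [6,2] [14] [13,1] → 4 racks.
Total size 51U; any packing needs at least ⌈51/20⌉ = 3 racks.
An optimal packing achieves that bound: [14,6] [13,3,2,1,1] [11] → 3 racks.
Excess: 4 − 3 = 1.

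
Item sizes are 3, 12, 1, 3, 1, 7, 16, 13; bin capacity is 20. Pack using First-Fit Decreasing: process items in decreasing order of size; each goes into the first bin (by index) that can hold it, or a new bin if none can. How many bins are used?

3 bins

Sorted descending: 16, 13, 12, 7, 3, 3, 1, 1.
Put 16 in bin 1; 4 remain.
Put 13 in bin 2; 7 remain.
Put 12 in bin 3; 8 remain.
Put 7 in bin 2; 0 remain.
Put 3 in bin 1; 1 remain.
Put 3 in bin 3; 5 remain.
Put 1 in bin 1; 0 remain.
Put 1 in bin 3; 4 remain.
Final bins: [16,3,1] [13,7] [12,3,1].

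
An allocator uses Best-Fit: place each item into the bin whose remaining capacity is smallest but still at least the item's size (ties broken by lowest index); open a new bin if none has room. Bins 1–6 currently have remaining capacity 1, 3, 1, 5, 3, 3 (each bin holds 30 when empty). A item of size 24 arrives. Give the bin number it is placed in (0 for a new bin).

0

No bin has ≥ 24 free, so a new bin is opened.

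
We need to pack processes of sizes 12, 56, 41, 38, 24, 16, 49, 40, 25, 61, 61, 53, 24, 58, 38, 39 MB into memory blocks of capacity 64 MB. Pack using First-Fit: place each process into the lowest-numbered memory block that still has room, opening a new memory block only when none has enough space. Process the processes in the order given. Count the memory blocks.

Put 12 MB in memory block 1; 52 MB remain.
Put 56 MB in memory block 2; 8 MB remain.
Put 41 MB in memory block 1; 11 MB remain.
Put 38 MB in memory block 3; 26 MB remain.
Put 24 MB in memory block 3; 2 MB remain.
Put 16 MB in memory block 4; 48 MB remain.
Put 49 MB in memory block 5; 15 MB remain.
Put 40 MB in memory block 4; 8 MB remain.
Put 25 MB in memory block 6; 39 MB remain.
Put 61 MB in memory block 7; 3 MB remain.
Put 61 MB in memory block 8; 3 MB remain.
Put 53 MB in memory block 9; 11 MB remain.
Put 24 MB in memory block 6; 15 MB remain.
Put 58 MB in memory block 10; 6 MB remain.
Put 38 MB in memory block 11; 26 MB remain.
Put 39 MB in memory block 12; 25 MB remain.

12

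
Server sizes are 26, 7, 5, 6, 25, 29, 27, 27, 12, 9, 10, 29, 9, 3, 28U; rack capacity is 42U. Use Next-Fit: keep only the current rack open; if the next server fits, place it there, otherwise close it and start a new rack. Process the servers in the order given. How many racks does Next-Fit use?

rack 1: place 26U, 16U left
rack 1: place 7U, 9U left
rack 1: place 5U, 4U left
rack 2: place 6U, 36U left
rack 2: place 25U, 11U left
rack 3: place 29U, 13U left
rack 4: place 27U, 15U left
rack 5: place 27U, 15U left
rack 5: place 12U, 3U left
rack 6: place 9U, 33U left
rack 6: place 10U, 23U left
rack 7: place 29U, 13U left
rack 7: place 9U, 4U left
rack 7: place 3U, 1U left
rack 8: place 28U, 14U left

8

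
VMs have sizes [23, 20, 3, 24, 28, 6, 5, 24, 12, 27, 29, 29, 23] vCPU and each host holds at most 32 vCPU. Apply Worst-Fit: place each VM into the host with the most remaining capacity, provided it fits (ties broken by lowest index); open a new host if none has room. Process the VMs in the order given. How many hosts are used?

10

23 vCPU → host 1 (remaining 9 vCPU)
20 vCPU → host 2 (remaining 12 vCPU)
3 vCPU → host 2 (remaining 9 vCPU)
24 vCPU → host 3 (remaining 8 vCPU)
28 vCPU → host 4 (remaining 4 vCPU)
6 vCPU → host 1 (remaining 3 vCPU)
5 vCPU → host 2 (remaining 4 vCPU)
24 vCPU → host 5 (remaining 8 vCPU)
12 vCPU → host 6 (remaining 20 vCPU)
27 vCPU → host 7 (remaining 5 vCPU)
29 vCPU → host 8 (remaining 3 vCPU)
29 vCPU → host 9 (remaining 3 vCPU)
23 vCPU → host 10 (remaining 9 vCPU)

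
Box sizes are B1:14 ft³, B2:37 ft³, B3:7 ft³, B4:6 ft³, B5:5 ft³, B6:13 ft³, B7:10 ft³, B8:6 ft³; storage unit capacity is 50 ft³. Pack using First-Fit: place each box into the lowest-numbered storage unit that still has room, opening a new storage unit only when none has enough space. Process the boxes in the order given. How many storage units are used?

storage unit 1: place B1 (14 ft³), 36 ft³ left
storage unit 2: place B2 (37 ft³), 13 ft³ left
storage unit 1: place B3 (7 ft³), 29 ft³ left
storage unit 1: place B4 (6 ft³), 23 ft³ left
storage unit 1: place B5 (5 ft³), 18 ft³ left
storage unit 1: place B6 (13 ft³), 5 ft³ left
storage unit 2: place B7 (10 ft³), 3 ft³ left
storage unit 3: place B8 (6 ft³), 44 ft³ left

3 storage units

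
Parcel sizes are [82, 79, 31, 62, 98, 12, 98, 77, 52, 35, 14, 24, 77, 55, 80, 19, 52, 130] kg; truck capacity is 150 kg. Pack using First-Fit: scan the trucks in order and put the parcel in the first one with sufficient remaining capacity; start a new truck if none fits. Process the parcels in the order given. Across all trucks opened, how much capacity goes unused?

Put 82 kg in truck 1; 68 kg remain.
Put 79 kg in truck 2; 71 kg remain.
Put 31 kg in truck 1; 37 kg remain.
Put 62 kg in truck 2; 9 kg remain.
Put 98 kg in truck 3; 52 kg remain.
Put 12 kg in truck 1; 25 kg remain.
Put 98 kg in truck 4; 52 kg remain.
Put 77 kg in truck 5; 73 kg remain.
Put 52 kg in truck 3; 0 kg remain.
Put 35 kg in truck 4; 17 kg remain.
Put 14 kg in truck 1; 11 kg remain.
Put 24 kg in truck 5; 49 kg remain.
Put 77 kg in truck 6; 73 kg remain.
Put 55 kg in truck 6; 18 kg remain.
Put 80 kg in truck 7; 70 kg remain.
Put 19 kg in truck 5; 30 kg remain.
Put 52 kg in truck 7; 18 kg remain.
Put 130 kg in truck 8; 20 kg remain.
8 trucks × 150 kg = 1200 kg; used 1077 kg; unused 123 kg.

123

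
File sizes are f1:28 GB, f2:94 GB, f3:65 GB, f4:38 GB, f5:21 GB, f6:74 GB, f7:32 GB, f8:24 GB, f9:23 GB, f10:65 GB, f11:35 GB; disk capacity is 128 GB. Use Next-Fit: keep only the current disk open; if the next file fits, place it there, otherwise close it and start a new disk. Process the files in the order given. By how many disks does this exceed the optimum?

Next-Fit: [28,94] [65,38,21] [74,32] [24,23,65] [35] → 5 disks.
Total size 499 GB; any packing needs at least ⌈499/128⌉ = 4 disks.
An optimal packing achieves that bound: [94,32] [74,28,24] [65,38,23] [65,35,21] → 4 disks.
Excess: 5 − 4 = 1.

1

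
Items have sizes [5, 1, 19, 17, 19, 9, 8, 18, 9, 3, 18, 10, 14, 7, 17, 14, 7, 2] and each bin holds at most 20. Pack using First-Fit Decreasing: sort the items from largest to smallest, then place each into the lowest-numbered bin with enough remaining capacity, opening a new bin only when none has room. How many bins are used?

Sorted descending: 19, 19, 18, 18, 17, 17, 14, 14, 10, 9, 9, 8, 7, 7, 5, 3, 2, 1.
19 → bin 1 (remaining 1)
19 → bin 2 (remaining 1)
18 → bin 3 (remaining 2)
18 → bin 4 (remaining 2)
17 → bin 5 (remaining 3)
17 → bin 6 (remaining 3)
14 → bin 7 (remaining 6)
14 → bin 8 (remaining 6)
10 → bin 9 (remaining 10)
9 → bin 9 (remaining 1)
9 → bin 10 (remaining 11)
8 → bin 10 (remaining 3)
7 → bin 11 (remaining 13)
7 → bin 11 (remaining 6)
5 → bin 7 (remaining 1)
3 → bin 5 (remaining 0)
2 → bin 3 (remaining 0)
1 → bin 1 (remaining 0)

11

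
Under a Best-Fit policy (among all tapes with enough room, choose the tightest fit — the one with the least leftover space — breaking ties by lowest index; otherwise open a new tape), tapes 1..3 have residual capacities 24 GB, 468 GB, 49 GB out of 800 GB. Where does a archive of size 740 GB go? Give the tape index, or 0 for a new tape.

0

No tape has ≥ 740 GB free, so a new tape is opened.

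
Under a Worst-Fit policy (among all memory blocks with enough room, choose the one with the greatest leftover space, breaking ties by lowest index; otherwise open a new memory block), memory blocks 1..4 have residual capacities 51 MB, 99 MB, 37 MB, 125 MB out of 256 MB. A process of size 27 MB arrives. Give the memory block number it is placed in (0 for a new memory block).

Memory blocks with room: memory block 1 (51 MB), memory block 2 (99 MB), memory block 3 (37 MB), memory block 4 (125 MB).
Most room is memory block 4 with 125 MB free.

4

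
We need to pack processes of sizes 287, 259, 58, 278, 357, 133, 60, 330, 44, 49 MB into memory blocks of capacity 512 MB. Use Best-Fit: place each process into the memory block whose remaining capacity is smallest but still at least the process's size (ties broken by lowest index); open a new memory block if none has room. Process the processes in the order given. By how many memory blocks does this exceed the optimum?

0

Best-Fit: [287,58,60,44,49] [259] [278] [357,133] [330] → 5 memory blocks.
5 processes exceed 256 MB (half the capacity), and no two of those can share a memory block, so at least 5 memory blocks are needed.
So 5 is already optimal.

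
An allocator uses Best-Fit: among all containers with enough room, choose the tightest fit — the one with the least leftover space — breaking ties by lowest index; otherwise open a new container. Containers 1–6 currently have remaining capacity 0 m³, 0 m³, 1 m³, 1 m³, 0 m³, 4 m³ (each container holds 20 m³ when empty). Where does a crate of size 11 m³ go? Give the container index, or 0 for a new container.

0

No container has ≥ 11 m³ free, so a new container is opened.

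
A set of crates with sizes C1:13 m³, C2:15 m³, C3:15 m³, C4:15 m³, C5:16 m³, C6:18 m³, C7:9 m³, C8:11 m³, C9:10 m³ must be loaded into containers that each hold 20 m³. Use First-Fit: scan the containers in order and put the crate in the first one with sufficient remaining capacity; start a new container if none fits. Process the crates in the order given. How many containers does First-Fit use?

Put C1 (13 m³) in container 1; 7 m³ remain.
Put C2 (15 m³) in container 2; 5 m³ remain.
Put C3 (15 m³) in container 3; 5 m³ remain.
Put C4 (15 m³) in container 4; 5 m³ remain.
Put C5 (16 m³) in container 5; 4 m³ remain.
Put C6 (18 m³) in container 6; 2 m³ remain.
Put C7 (9 m³) in container 7; 11 m³ remain.
Put C8 (11 m³) in container 7; 0 m³ remain.
Put C9 (10 m³) in container 8; 10 m³ remain.

8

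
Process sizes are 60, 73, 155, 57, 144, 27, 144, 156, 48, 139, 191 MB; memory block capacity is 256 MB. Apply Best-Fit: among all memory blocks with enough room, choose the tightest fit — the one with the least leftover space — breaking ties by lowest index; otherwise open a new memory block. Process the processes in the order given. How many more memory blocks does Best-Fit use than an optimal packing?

Best-Fit: [60,73] [155,57,27] [144] [144] [156,48] [139] [191] → 7 memory blocks.
6 processes exceed 128 MB (half the capacity), and no two of those can share a memory block, so at least 6 memory blocks are needed.
An optimal packing achieves that bound: [191,60] [156,73,27] [155,57] [144,48] [144] [139] → 6 memory blocks.
Excess: 7 − 6 = 1.

1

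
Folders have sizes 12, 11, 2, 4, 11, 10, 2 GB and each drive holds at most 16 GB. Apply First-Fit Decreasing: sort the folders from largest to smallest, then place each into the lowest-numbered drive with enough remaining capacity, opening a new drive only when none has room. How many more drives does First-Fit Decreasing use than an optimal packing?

First-Fit Decreasing: [12,4] [11,2,2] [11] [10] → 4 drives.
Total size 52 GB; any packing needs at least ⌈52/16⌉ = 4 drives.
So 4 is already optimal.

0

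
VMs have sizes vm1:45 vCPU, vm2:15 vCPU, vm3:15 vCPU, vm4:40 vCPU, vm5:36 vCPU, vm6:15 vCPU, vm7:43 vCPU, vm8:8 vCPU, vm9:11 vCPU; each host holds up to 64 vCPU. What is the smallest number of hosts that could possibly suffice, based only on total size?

Total size = 45 + 15 + 15 + 40 + 36 + 15 + 43 + 8 + 11 = 228 vCPU.
⌈228 / 64⌉ = 4.

4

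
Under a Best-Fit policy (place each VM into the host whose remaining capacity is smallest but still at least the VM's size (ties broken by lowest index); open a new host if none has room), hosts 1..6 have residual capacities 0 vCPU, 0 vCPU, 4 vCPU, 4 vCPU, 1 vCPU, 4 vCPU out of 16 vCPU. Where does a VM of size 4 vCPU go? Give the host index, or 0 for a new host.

3

Hosts with room: host 3 (4 vCPU), host 4 (4 vCPU), host 6 (4 vCPU).
Tightest fit is host 3 with 4 vCPU free.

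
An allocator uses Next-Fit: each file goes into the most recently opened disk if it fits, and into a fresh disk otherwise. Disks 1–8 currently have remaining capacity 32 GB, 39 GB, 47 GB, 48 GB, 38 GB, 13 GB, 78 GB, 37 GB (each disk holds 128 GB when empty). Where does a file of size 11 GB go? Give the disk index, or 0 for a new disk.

Next-Fit only looks at disk 8, which has 37 GB free.
11 GB fits there.

8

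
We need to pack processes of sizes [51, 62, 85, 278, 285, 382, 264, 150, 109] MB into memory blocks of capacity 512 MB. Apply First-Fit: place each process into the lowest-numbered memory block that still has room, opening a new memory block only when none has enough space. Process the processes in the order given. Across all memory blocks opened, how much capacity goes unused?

memory block 1: place 51 MB, 461 MB left
memory block 1: place 62 MB, 399 MB left
memory block 1: place 85 MB, 314 MB left
memory block 1: place 278 MB, 36 MB left
memory block 2: place 285 MB, 227 MB left
memory block 3: place 382 MB, 130 MB left
memory block 4: place 264 MB, 248 MB left
memory block 2: place 150 MB, 77 MB left
memory block 3: place 109 MB, 21 MB left
4 memory blocks × 512 MB = 2048 MB; used 1666 MB; unused 382 MB.

382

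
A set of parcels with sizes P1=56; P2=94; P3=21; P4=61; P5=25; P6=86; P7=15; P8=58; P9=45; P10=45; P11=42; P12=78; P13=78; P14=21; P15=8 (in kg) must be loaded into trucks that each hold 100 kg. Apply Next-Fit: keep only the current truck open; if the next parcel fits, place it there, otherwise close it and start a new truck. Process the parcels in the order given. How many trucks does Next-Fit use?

P1 (56 kg) → truck 1 (remaining 44 kg)
P2 (94 kg) → truck 2 (remaining 6 kg)
P3 (21 kg) → truck 3 (remaining 79 kg)
P4 (61 kg) → truck 3 (remaining 18 kg)
P5 (25 kg) → truck 4 (remaining 75 kg)
P6 (86 kg) → truck 5 (remaining 14 kg)
P7 (15 kg) → truck 6 (remaining 85 kg)
P8 (58 kg) → truck 6 (remaining 27 kg)
P9 (45 kg) → truck 7 (remaining 55 kg)
P10 (45 kg) → truck 7 (remaining 10 kg)
P11 (42 kg) → truck 8 (remaining 58 kg)
P12 (78 kg) → truck 9 (remaining 22 kg)
P13 (78 kg) → truck 10 (remaining 22 kg)
P14 (21 kg) → truck 10 (remaining 1 kg)
P15 (8 kg) → truck 11 (remaining 92 kg)
Final trucks: [56] [94] [21,61] [25] [86] [15,58] [45,45] [42] [78] [78,21] [8].

11 trucks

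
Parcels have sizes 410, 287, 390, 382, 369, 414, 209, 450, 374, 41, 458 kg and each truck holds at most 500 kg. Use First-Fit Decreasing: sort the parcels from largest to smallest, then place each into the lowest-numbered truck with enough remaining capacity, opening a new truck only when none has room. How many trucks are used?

9

Sorted descending: 458, 450, 414, 410, 390, 382, 374, 369, 287, 209, 41.
458 kg → truck 1 (remaining 42 kg)
450 kg → truck 2 (remaining 50 kg)
414 kg → truck 3 (remaining 86 kg)
410 kg → truck 4 (remaining 90 kg)
390 kg → truck 5 (remaining 110 kg)
382 kg → truck 6 (remaining 118 kg)
374 kg → truck 7 (remaining 126 kg)
369 kg → truck 8 (remaining 131 kg)
287 kg → truck 9 (remaining 213 kg)
209 kg → truck 9 (remaining 4 kg)
41 kg → truck 1 (remaining 1 kg)
Final trucks: [458,41] [450] [414] [410] [390] [382] [374] [369] [287,209].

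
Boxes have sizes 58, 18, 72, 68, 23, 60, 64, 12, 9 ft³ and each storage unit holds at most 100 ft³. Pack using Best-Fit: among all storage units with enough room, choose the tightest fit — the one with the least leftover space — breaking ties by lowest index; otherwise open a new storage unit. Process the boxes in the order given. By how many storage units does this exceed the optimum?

Best-Fit: [58,18,23] [72,12,9] [68] [60] [64] → 5 storage units.
5 boxes exceed 50 ft³ (half the capacity), and no two of those can share a storage unit, so at least 5 storage units are needed.
So 5 is already optimal.

0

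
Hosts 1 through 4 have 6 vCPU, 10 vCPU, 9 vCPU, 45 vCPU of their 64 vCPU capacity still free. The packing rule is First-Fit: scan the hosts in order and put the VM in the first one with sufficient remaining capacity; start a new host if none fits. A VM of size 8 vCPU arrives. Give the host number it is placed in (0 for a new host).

2

Hosts with room: host 2 (10 vCPU), host 3 (9 vCPU), host 4 (45 vCPU).
The first with room is host 2.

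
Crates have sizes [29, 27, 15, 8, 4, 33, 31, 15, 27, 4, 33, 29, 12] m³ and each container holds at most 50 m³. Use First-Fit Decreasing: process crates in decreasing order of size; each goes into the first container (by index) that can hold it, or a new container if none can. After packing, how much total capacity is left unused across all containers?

83

Sorted descending: 33, 33, 31, 29, 29, 27, 27, 15, 15, 12, 8, 4, 4.
Put 33 m³ in container 1; 17 m³ remain.
Put 33 m³ in container 2; 17 m³ remain.
Put 31 m³ in container 3; 19 m³ remain.
Put 29 m³ in container 4; 21 m³ remain.
Put 29 m³ in container 5; 21 m³ remain.
Put 27 m³ in container 6; 23 m³ remain.
Put 27 m³ in container 7; 23 m³ remain.
Put 15 m³ in container 1; 2 m³ remain.
Put 15 m³ in container 2; 2 m³ remain.
Put 12 m³ in container 3; 7 m³ remain.
Put 8 m³ in container 4; 13 m³ remain.
Put 4 m³ in container 3; 3 m³ remain.
Put 4 m³ in container 4; 9 m³ remain.
7 containers × 50 m³ = 350 m³; used 267 m³; unused 83 m³.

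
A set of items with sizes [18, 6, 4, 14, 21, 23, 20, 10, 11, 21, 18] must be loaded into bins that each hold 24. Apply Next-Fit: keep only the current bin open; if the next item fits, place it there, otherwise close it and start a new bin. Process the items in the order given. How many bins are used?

8

bin 1: place 18, 6 left
bin 1: place 6, 0 left
bin 2: place 4, 20 left
bin 2: place 14, 6 left
bin 3: place 21, 3 left
bin 4: place 23, 1 left
bin 5: place 20, 4 left
bin 6: place 10, 14 left
bin 6: place 11, 3 left
bin 7: place 21, 3 left
bin 8: place 18, 6 left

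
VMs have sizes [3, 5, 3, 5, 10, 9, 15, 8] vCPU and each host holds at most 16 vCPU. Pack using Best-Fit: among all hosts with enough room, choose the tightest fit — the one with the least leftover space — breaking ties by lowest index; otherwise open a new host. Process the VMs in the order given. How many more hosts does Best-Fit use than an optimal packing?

Best-Fit: [3,5,3,5] [10] [9] [15] [8] → 5 hosts.
Total size 58 vCPU; any packing needs at least ⌈58/16⌉ = 4 hosts.
An optimal packing achieves that bound: [15] [10,5] [9,5] [8,3,3] → 4 hosts.
Excess: 5 − 4 = 1.

1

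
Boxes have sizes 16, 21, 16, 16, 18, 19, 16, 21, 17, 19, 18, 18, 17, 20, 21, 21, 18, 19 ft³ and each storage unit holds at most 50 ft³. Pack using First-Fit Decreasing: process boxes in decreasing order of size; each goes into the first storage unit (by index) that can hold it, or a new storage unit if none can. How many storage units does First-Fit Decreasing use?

8 storage units

Sorted descending: 21, 21, 21, 21, 20, 19, 19, 19, 18, 18, 18, 18, 17, 17, 16, 16, 16, 16.
21 ft³ → storage unit 1 (remaining 29 ft³)
21 ft³ → storage unit 1 (remaining 8 ft³)
21 ft³ → storage unit 2 (remaining 29 ft³)
21 ft³ → storage unit 2 (remaining 8 ft³)
20 ft³ → storage unit 3 (remaining 30 ft³)
19 ft³ → storage unit 3 (remaining 11 ft³)
19 ft³ → storage unit 4 (remaining 31 ft³)
19 ft³ → storage unit 4 (remaining 12 ft³)
18 ft³ → storage unit 5 (remaining 32 ft³)
18 ft³ → storage unit 5 (remaining 14 ft³)
18 ft³ → storage unit 6 (remaining 32 ft³)
18 ft³ → storage unit 6 (remaining 14 ft³)
17 ft³ → storage unit 7 (remaining 33 ft³)
17 ft³ → storage unit 7 (remaining 16 ft³)
16 ft³ → storage unit 7 (remaining 0 ft³)
16 ft³ → storage unit 8 (remaining 34 ft³)
16 ft³ → storage unit 8 (remaining 18 ft³)
16 ft³ → storage unit 8 (remaining 2 ft³)
Final storage units: [21,21] [21,21] [20,19] [19,19] [18,18] [18,18] [17,17,16] [16,16,16].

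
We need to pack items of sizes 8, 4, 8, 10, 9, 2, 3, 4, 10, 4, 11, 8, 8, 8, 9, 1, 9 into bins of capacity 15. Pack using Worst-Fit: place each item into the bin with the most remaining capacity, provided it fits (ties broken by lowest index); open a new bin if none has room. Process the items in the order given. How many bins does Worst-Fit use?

11

bin 1: place 8, 7 left
bin 1: place 4, 3 left
bin 2: place 8, 7 left
bin 3: place 10, 5 left
bin 4: place 9, 6 left
bin 2: place 2, 5 left
bin 4: place 3, 3 left
bin 2: place 4, 1 left
bin 5: place 10, 5 left
bin 3: place 4, 1 left
bin 6: place 11, 4 left
bin 7: place 8, 7 left
bin 8: place 8, 7 left
bin 9: place 8, 7 left
bin 10: place 9, 6 left
bin 7: place 1, 6 left
bin 11: place 9, 6 left
Final bins: [8,4] [8,2,4] [10,4] [9,3] [10] [11] [8,1] [8] [8] [9] [9].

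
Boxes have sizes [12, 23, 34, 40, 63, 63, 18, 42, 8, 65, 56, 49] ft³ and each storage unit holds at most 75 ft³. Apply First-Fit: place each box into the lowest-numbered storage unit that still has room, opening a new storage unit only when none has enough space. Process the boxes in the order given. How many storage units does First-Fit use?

Put 12 ft³ in storage unit 1; 63 ft³ remain.
Put 23 ft³ in storage unit 1; 40 ft³ remain.
Put 34 ft³ in storage unit 1; 6 ft³ remain.
Put 40 ft³ in storage unit 2; 35 ft³ remain.
Put 63 ft³ in storage unit 3; 12 ft³ remain.
Put 63 ft³ in storage unit 4; 12 ft³ remain.
Put 18 ft³ in storage unit 2; 17 ft³ remain.
Put 42 ft³ in storage unit 5; 33 ft³ remain.
Put 8 ft³ in storage unit 2; 9 ft³ remain.
Put 65 ft³ in storage unit 6; 10 ft³ remain.
Put 56 ft³ in storage unit 7; 19 ft³ remain.
Put 49 ft³ in storage unit 8; 26 ft³ remain.

8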